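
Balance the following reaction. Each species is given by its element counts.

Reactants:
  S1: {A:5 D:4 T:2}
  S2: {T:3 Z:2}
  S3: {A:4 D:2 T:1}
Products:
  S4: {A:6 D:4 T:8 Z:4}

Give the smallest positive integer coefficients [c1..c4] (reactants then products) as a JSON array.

A: 2·5+6·0+2·4 = 18 | 3·6 = 18
D: 2·4+6·0+2·2 = 12 | 3·4 = 12
T: 2·2+6·3+2·1 = 24 | 3·8 = 24
Z: 2·0+6·2+2·0 = 12 | 3·4 = 12
gcd(2,6,2,3) = 1

Coefficients: [2, 6, 2, 3]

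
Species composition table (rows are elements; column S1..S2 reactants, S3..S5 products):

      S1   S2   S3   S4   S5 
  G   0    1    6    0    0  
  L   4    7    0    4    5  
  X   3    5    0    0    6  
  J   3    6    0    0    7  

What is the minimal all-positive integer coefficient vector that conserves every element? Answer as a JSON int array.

G: 2·0+6·1 = 6 | 1·6+5·0+6·0 = 6
L: 2·4+6·7 = 50 | 1·0+5·4+6·5 = 50
X: 2·3+6·5 = 36 | 1·0+5·0+6·6 = 36
J: 2·3+6·6 = 42 | 1·0+5·0+6·7 = 42
gcd(2,6,1,5,6) = 1

Coefficients: [2, 6, 1, 5, 6]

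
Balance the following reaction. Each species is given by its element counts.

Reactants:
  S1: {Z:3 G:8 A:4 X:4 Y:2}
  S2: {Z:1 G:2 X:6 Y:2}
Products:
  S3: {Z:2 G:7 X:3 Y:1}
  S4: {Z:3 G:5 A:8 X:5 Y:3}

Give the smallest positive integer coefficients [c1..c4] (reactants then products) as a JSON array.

Z: 6·3+1·1 = 19 | 5·2+3·3 = 19
G: 6·8+1·2 = 50 | 5·7+3·5 = 50
A: 6·4+1·0 = 24 | 5·0+3·8 = 24
X: 6·4+1·6 = 30 | 5·3+3·5 = 30
Y: 6·2+1·2 = 14 | 5·1+3·3 = 14
gcd(6,1,5,3) = 1

Coefficients: [6, 1, 5, 3]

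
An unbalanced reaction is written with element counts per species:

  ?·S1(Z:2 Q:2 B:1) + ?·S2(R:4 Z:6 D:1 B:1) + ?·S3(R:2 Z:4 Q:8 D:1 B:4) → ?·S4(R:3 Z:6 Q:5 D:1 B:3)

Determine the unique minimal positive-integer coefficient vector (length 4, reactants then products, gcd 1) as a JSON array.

Coefficients: [1, 1, 1, 2]

R: 1·0+1·4+1·2 = 6 | 2·3 = 6
Z: 1·2+1·6+1·4 = 12 | 2·6 = 12
Q: 1·2+1·0+1·8 = 10 | 2·5 = 10
D: 1·0+1·1+1·1 = 2 | 2·1 = 2
B: 1·1+1·1+1·4 = 6 | 2·3 = 6
gcd(1,1,1,2) = 1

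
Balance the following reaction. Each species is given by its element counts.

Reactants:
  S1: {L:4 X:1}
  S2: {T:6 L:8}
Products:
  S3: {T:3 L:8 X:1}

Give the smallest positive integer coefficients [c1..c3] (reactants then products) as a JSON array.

T: 2·0+1·6 = 6 | 2·3 = 6
L: 2·4+1·8 = 16 | 2·8 = 16
X: 2·1+1·0 = 2 | 2·1 = 2
gcd(2,1,2) = 1

Coefficients: [2, 1, 2]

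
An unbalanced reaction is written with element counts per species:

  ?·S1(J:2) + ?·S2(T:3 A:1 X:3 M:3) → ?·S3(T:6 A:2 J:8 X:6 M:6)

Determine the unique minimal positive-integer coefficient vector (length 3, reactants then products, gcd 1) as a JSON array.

Coefficients: [4, 2, 1]

T: 4·0+2·3 = 6 | 1·6 = 6
A: 4·0+2·1 = 2 | 1·2 = 2
J: 4·2+2·0 = 8 | 1·8 = 8
X: 4·0+2·3 = 6 | 1·6 = 6
M: 4·0+2·3 = 6 | 1·6 = 6
gcd(4,2,1) = 1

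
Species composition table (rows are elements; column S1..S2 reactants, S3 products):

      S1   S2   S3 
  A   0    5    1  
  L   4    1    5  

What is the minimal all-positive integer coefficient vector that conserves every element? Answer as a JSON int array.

A: 6·0+1·5 = 5 | 5·1 = 5
L: 6·4+1·1 = 25 | 5·5 = 25
gcd(6,1,5) = 1

Coefficients: [6, 1, 5]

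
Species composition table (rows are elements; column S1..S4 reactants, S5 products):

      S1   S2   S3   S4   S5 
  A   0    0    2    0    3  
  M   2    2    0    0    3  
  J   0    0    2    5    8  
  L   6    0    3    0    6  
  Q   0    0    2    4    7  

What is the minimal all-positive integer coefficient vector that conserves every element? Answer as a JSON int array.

Coefficients: [1, 5, 6, 4, 4]

A: 1·0+5·0+6·2+4·0 = 12 | 4·3 = 12
M: 1·2+5·2+6·0+4·0 = 12 | 4·3 = 12
J: 1·0+5·0+6·2+4·5 = 32 | 4·8 = 32
L: 1·6+5·0+6·3+4·0 = 24 | 4·6 = 24
Q: 1·0+5·0+6·2+4·4 = 28 | 4·7 = 28
gcd(1,5,6,4,4) = 1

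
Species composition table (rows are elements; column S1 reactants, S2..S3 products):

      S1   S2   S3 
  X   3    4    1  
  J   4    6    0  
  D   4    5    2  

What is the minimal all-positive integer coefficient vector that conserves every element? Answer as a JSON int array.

Coefficients: [3, 2, 1]

X: 3·3 = 9 | 2·4+1·1 = 9
J: 3·4 = 12 | 2·6+1·0 = 12
D: 3·4 = 12 | 2·5+1·2 = 12
gcd(3,2,1) = 1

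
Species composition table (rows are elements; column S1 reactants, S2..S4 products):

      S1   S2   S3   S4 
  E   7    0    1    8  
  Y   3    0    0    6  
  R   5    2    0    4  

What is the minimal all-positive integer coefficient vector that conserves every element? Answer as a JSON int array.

Coefficients: [2, 3, 6, 1]

E: 2·7 = 14 | 3·0+6·1+1·8 = 14
Y: 2·3 = 6 | 3·0+6·0+1·6 = 6
R: 2·5 = 10 | 3·2+6·0+1·4 = 10
gcd(2,3,6,1) = 1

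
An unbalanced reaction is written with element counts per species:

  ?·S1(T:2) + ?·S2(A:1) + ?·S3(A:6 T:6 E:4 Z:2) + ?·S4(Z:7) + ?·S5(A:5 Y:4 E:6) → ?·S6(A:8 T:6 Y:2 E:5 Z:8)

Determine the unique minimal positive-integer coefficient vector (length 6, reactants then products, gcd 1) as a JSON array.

Coefficients: [3, 5, 1, 2, 1, 2]

A: 3·0+5·1+1·6+2·0+1·5 = 16 | 2·8 = 16
T: 3·2+5·0+1·6+2·0+1·0 = 12 | 2·6 = 12
Y: 3·0+5·0+1·0+2·0+1·4 = 4 | 2·2 = 4
E: 3·0+5·0+1·4+2·0+1·6 = 10 | 2·5 = 10
Z: 3·0+5·0+1·2+2·7+1·0 = 16 | 2·8 = 16
gcd(3,5,1,2,1,2) = 1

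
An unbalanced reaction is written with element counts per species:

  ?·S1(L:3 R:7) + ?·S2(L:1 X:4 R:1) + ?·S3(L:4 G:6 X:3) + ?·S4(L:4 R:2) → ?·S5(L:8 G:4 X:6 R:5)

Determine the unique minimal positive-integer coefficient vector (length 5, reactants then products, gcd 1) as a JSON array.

L: 2·3+6·1+4·4+5·4 = 48 | 6·8 = 48
G: 2·0+6·0+4·6+5·0 = 24 | 6·4 = 24
X: 2·0+6·4+4·3+5·0 = 36 | 6·6 = 36
R: 2·7+6·1+4·0+5·2 = 30 | 6·5 = 30
gcd(2,6,4,5,6) = 1

Coefficients: [2, 6, 4, 5, 6]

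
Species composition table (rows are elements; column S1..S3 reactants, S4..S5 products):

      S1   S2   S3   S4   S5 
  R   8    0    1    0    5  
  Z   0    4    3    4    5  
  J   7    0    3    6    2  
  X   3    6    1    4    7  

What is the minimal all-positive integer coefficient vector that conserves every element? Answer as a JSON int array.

R: 2·8+5·0+4·1 = 20 | 3·0+4·5 = 20
Z: 2·0+5·4+4·3 = 32 | 3·4+4·5 = 32
J: 2·7+5·0+4·3 = 26 | 3·6+4·2 = 26
X: 2·3+5·6+4·1 = 40 | 3·4+4·7 = 40
gcd(2,5,4,3,4) = 1

Coefficients: [2, 5, 4, 3, 4]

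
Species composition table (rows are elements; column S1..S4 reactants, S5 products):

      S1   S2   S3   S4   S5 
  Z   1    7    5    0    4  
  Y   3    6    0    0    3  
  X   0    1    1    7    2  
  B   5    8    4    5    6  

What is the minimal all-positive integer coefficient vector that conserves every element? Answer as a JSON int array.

Z: 1·1+2·7+1·5+1·0 = 20 | 5·4 = 20
Y: 1·3+2·6+1·0+1·0 = 15 | 5·3 = 15
X: 1·0+2·1+1·1+1·7 = 10 | 5·2 = 10
B: 1·5+2·8+1·4+1·5 = 30 | 5·6 = 30
gcd(1,2,1,1,5) = 1

Coefficients: [1, 2, 1, 1, 5]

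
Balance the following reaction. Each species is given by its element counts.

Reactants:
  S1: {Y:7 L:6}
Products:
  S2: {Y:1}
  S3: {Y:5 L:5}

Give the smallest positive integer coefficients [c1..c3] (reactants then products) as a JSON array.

Y: 5·7 = 35 | 5·1+6·5 = 35
L: 5·6 = 30 | 5·0+6·5 = 30
gcd(5,5,6) = 1

Coefficients: [5, 5, 6]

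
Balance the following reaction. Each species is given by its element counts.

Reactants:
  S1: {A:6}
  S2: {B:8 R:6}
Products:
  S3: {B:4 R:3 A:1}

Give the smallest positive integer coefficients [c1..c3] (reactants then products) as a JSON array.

B: 1·0+3·8 = 24 | 6·4 = 24
R: 1·0+3·6 = 18 | 6·3 = 18
A: 1·6+3·0 = 6 | 6·1 = 6
gcd(1,3,6) = 1

Coefficients: [1, 3, 6]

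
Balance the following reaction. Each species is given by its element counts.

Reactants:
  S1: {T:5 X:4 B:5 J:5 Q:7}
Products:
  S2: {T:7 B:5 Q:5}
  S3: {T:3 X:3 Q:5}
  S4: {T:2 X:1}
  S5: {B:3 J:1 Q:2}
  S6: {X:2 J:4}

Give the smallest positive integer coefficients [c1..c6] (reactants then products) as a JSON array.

T: 5·5 = 25 | 2·7+3·3+1·2+5·0+5·0 = 25
X: 5·4 = 20 | 2·0+3·3+1·1+5·0+5·2 = 20
B: 5·5 = 25 | 2·5+3·0+1·0+5·3+5·0 = 25
J: 5·5 = 25 | 2·0+3·0+1·0+5·1+5·4 = 25
Q: 5·7 = 35 | 2·5+3·5+1·0+5·2+5·0 = 35
gcd(5,2,3,1,5,5) = 1

Coefficients: [5, 2, 3, 1, 5, 5]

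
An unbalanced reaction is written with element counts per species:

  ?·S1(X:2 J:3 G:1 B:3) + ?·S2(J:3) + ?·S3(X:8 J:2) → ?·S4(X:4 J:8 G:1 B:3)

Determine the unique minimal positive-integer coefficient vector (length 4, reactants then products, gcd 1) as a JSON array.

Coefficients: [4, 6, 1, 4]

X: 4·2+6·0+1·8 = 16 | 4·4 = 16
J: 4·3+6·3+1·2 = 32 | 4·8 = 32
G: 4·1+6·0+1·0 = 4 | 4·1 = 4
B: 4·3+6·0+1·0 = 12 | 4·3 = 12
gcd(4,6,1,4) = 1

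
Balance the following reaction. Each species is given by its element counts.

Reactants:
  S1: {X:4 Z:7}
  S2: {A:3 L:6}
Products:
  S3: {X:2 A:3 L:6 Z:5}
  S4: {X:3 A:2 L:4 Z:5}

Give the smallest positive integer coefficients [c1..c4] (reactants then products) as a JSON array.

X: 5·4+5·0 = 20 | 1·2+6·3 = 20
A: 5·0+5·3 = 15 | 1·3+6·2 = 15
L: 5·0+5·6 = 30 | 1·6+6·4 = 30
Z: 5·7+5·0 = 35 | 1·5+6·5 = 35
gcd(5,5,1,6) = 1

Coefficients: [5, 5, 1, 6]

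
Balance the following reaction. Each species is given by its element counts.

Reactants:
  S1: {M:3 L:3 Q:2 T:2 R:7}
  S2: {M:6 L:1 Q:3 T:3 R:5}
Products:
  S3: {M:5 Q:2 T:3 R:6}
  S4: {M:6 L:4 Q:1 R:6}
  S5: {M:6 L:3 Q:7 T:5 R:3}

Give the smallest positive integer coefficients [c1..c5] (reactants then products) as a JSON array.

M: 1·3+4·6 = 27 | 3·5+1·6+1·6 = 27
L: 1·3+4·1 = 7 | 3·0+1·4+1·3 = 7
Q: 1·2+4·3 = 14 | 3·2+1·1+1·7 = 14
T: 1·2+4·3 = 14 | 3·3+1·0+1·5 = 14
R: 1·7+4·5 = 27 | 3·6+1·6+1·3 = 27
gcd(1,4,3,1,1) = 1

Coefficients: [1, 4, 3, 1, 1]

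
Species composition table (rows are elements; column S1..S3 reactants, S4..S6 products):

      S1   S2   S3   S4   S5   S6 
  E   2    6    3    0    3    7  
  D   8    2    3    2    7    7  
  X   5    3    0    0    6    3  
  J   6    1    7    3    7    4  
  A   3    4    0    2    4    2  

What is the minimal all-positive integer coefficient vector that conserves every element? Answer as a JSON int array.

Coefficients: [6, 3, 2, 2, 5, 3]

E: 6·2+3·6+2·3 = 36 | 2·0+5·3+3·7 = 36
D: 6·8+3·2+2·3 = 60 | 2·2+5·7+3·7 = 60
X: 6·5+3·3+2·0 = 39 | 2·0+5·6+3·3 = 39
J: 6·6+3·1+2·7 = 53 | 2·3+5·7+3·4 = 53
A: 6·3+3·4+2·0 = 30 | 2·2+5·4+3·2 = 30
gcd(6,3,2,2,5,3) = 1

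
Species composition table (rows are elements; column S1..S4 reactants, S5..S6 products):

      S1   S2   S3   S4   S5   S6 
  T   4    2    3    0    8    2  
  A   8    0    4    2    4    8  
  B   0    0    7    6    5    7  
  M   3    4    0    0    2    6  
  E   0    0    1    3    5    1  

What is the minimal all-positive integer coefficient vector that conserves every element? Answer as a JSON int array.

T: 4·4+6·2+2·3+6·0 = 34 | 3·8+5·2 = 34
A: 4·8+6·0+2·4+6·2 = 52 | 3·4+5·8 = 52
B: 4·0+6·0+2·7+6·6 = 50 | 3·5+5·7 = 50
M: 4·3+6·4+2·0+6·0 = 36 | 3·2+5·6 = 36
E: 4·0+6·0+2·1+6·3 = 20 | 3·5+5·1 = 20
gcd(4,6,2,6,3,5) = 1

Coefficients: [4, 6, 2, 6, 3, 5]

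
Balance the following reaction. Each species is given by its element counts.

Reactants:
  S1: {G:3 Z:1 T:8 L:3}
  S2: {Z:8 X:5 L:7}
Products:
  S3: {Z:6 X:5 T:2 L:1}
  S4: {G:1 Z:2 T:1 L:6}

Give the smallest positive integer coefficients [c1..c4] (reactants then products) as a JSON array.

Coefficients: [2, 5, 5, 6]

G: 2·3+5·0 = 6 | 5·0+6·1 = 6
Z: 2·1+5·8 = 42 | 5·6+6·2 = 42
X: 2·0+5·5 = 25 | 5·5+6·0 = 25
T: 2·8+5·0 = 16 | 5·2+6·1 = 16
L: 2·3+5·7 = 41 | 5·1+6·6 = 41
gcd(2,5,5,6) = 1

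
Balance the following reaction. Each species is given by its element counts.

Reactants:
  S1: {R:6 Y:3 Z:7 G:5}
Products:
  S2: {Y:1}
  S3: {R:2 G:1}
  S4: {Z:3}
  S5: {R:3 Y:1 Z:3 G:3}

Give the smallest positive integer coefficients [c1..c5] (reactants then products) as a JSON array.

Coefficients: [3, 5, 3, 3, 4]

R: 3·6 = 18 | 5·0+3·2+3·0+4·3 = 18
Y: 3·3 = 9 | 5·1+3·0+3·0+4·1 = 9
Z: 3·7 = 21 | 5·0+3·0+3·3+4·3 = 21
G: 3·5 = 15 | 5·0+3·1+3·0+4·3 = 15
gcd(3,5,3,3,4) = 1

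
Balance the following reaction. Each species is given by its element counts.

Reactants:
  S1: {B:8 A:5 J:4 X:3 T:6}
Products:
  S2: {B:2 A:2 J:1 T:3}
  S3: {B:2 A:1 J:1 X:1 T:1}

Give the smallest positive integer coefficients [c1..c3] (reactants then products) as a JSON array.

Coefficients: [1, 1, 3]

B: 1·8 = 8 | 1·2+3·2 = 8
A: 1·5 = 5 | 1·2+3·1 = 5
J: 1·4 = 4 | 1·1+3·1 = 4
X: 1·3 = 3 | 1·0+3·1 = 3
T: 1·6 = 6 | 1·3+3·1 = 6
gcd(1,1,3) = 1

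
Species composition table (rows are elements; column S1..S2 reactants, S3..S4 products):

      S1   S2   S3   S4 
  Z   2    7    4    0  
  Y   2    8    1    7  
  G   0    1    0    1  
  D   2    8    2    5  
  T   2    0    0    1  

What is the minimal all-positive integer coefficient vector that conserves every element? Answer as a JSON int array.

Z: 1·2+2·7 = 16 | 4·4+2·0 = 16
Y: 1·2+2·8 = 18 | 4·1+2·7 = 18
G: 1·0+2·1 = 2 | 4·0+2·1 = 2
D: 1·2+2·8 = 18 | 4·2+2·5 = 18
T: 1·2+2·0 = 2 | 4·0+2·1 = 2
gcd(1,2,4,2) = 1

Coefficients: [1, 2, 4, 2]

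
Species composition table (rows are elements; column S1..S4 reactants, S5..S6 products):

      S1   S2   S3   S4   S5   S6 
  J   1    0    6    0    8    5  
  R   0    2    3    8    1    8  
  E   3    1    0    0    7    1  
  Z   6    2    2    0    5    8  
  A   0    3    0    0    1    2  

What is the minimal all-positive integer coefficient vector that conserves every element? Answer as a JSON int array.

Coefficients: [5, 4, 6, 2, 2, 5]

J: 5·1+4·0+6·6+2·0 = 41 | 2·8+5·5 = 41
R: 5·0+4·2+6·3+2·8 = 42 | 2·1+5·8 = 42
E: 5·3+4·1+6·0+2·0 = 19 | 2·7+5·1 = 19
Z: 5·6+4·2+6·2+2·0 = 50 | 2·5+5·8 = 50
A: 5·0+4·3+6·0+2·0 = 12 | 2·1+5·2 = 12
gcd(5,4,6,2,2,5) = 1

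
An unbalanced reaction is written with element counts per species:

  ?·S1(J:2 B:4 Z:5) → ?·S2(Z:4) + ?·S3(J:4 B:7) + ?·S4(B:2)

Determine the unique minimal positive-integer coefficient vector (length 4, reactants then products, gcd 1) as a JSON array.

J: 4·2 = 8 | 5·0+2·4+1·0 = 8
B: 4·4 = 16 | 5·0+2·7+1·2 = 16
Z: 4·5 = 20 | 5·4+2·0+1·0 = 20
gcd(4,5,2,1) = 1

Coefficients: [4, 5, 2, 1]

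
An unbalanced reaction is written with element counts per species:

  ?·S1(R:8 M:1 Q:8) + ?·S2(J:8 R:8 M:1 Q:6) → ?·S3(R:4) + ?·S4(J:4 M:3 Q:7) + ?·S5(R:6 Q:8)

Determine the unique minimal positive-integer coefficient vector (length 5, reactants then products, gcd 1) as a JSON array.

J: 5·0+1·8 = 8 | 6·0+2·4+4·0 = 8
R: 5·8+1·8 = 48 | 6·4+2·0+4·6 = 48
M: 5·1+1·1 = 6 | 6·0+2·3+4·0 = 6
Q: 5·8+1·6 = 46 | 6·0+2·7+4·8 = 46
gcd(5,1,6,2,4) = 1

Coefficients: [5, 1, 6, 2, 4]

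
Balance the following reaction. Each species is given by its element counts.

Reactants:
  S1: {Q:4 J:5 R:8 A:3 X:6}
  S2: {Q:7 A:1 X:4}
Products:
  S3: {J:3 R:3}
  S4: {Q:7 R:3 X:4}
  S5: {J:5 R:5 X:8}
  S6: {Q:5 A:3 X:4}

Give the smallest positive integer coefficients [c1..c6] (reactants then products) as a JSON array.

Q: 4·4+6·7 = 58 | 5·0+4·7+1·0+6·5 = 58
J: 4·5+6·0 = 20 | 5·3+4·0+1·5+6·0 = 20
R: 4·8+6·0 = 32 | 5·3+4·3+1·5+6·0 = 32
A: 4·3+6·1 = 18 | 5·0+4·0+1·0+6·3 = 18
X: 4·6+6·4 = 48 | 5·0+4·4+1·8+6·4 = 48
gcd(4,6,5,4,1,6) = 1

Coefficients: [4, 6, 5, 4, 1, 6]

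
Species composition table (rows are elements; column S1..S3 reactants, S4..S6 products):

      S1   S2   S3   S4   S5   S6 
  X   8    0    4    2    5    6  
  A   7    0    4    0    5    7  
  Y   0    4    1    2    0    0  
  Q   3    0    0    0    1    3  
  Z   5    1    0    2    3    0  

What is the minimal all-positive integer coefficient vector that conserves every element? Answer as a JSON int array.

X: 5·8+1·0+4·4 = 56 | 4·2+6·5+3·6 = 56
A: 5·7+1·0+4·4 = 51 | 4·0+6·5+3·7 = 51
Y: 5·0+1·4+4·1 = 8 | 4·2+6·0+3·0 = 8
Q: 5·3+1·0+4·0 = 15 | 4·0+6·1+3·3 = 15
Z: 5·5+1·1+4·0 = 26 | 4·2+6·3+3·0 = 26
gcd(5,1,4,4,6,3) = 1

Coefficients: [5, 1, 4, 4, 6, 3]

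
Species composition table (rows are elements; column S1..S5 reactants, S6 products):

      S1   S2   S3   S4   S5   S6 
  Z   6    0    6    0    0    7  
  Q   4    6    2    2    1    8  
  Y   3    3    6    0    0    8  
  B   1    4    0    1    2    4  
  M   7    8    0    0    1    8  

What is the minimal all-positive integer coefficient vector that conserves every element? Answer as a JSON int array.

Z: 2·6+4·0+5·6+2·0+2·0 = 42 | 6·7 = 42
Q: 2·4+4·6+5·2+2·2+2·1 = 48 | 6·8 = 48
Y: 2·3+4·3+5·6+2·0+2·0 = 48 | 6·8 = 48
B: 2·1+4·4+5·0+2·1+2·2 = 24 | 6·4 = 24
M: 2·7+4·8+5·0+2·0+2·1 = 48 | 6·8 = 48
gcd(2,4,5,2,2,6) = 1

Coefficients: [2, 4, 5, 2, 2, 6]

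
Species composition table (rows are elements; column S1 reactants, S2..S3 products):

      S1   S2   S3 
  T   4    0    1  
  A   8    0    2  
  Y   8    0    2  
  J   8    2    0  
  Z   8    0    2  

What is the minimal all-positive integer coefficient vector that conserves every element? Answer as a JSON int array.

Coefficients: [1, 4, 4]

T: 1·4 = 4 | 4·0+4·1 = 4
A: 1·8 = 8 | 4·0+4·2 = 8
Y: 1·8 = 8 | 4·0+4·2 = 8
J: 1·8 = 8 | 4·2+4·0 = 8
Z: 1·8 = 8 | 4·0+4·2 = 8
gcd(1,4,4) = 1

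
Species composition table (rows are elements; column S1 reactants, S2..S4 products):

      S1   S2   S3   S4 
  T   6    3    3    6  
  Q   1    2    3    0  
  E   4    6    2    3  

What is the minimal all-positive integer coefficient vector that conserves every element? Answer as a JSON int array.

Coefficients: [5, 1, 1, 4]

T: 5·6 = 30 | 1·3+1·3+4·6 = 30
Q: 5·1 = 5 | 1·2+1·3+4·0 = 5
E: 5·4 = 20 | 1·6+1·2+4·3 = 20
gcd(5,1,1,4) = 1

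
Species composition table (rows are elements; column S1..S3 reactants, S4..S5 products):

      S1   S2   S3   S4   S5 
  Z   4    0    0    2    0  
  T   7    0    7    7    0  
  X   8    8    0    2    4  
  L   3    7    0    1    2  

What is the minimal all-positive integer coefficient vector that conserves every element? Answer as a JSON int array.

Coefficients: [3, 1, 3, 6, 5]

Z: 3·4+1·0+3·0 = 12 | 6·2+5·0 = 12
T: 3·7+1·0+3·7 = 42 | 6·7+5·0 = 42
X: 3·8+1·8+3·0 = 32 | 6·2+5·4 = 32
L: 3·3+1·7+3·0 = 16 | 6·1+5·2 = 16
gcd(3,1,3,6,5) = 1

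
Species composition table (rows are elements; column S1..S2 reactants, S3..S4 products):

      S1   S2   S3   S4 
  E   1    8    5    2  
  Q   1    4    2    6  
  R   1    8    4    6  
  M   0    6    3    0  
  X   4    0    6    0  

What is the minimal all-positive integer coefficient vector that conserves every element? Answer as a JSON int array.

E: 6·1+2·8 = 22 | 4·5+1·2 = 22
Q: 6·1+2·4 = 14 | 4·2+1·6 = 14
R: 6·1+2·8 = 22 | 4·4+1·6 = 22
M: 6·0+2·6 = 12 | 4·3+1·0 = 12
X: 6·4+2·0 = 24 | 4·6+1·0 = 24
gcd(6,2,4,1) = 1

Coefficients: [6, 2, 4, 1]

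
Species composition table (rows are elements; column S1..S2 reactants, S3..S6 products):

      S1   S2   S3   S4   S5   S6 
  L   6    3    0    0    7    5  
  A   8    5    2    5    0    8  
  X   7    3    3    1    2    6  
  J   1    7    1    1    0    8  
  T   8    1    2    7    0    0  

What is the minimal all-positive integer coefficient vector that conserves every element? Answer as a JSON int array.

L: 4·6+4·3 = 36 | 4·0+4·0+3·7+3·5 = 36
A: 4·8+4·5 = 52 | 4·2+4·5+3·0+3·8 = 52
X: 4·7+4·3 = 40 | 4·3+4·1+3·2+3·6 = 40
J: 4·1+4·7 = 32 | 4·1+4·1+3·0+3·8 = 32
T: 4·8+4·1 = 36 | 4·2+4·7+3·0+3·0 = 36
gcd(4,4,4,4,3,3) = 1

Coefficients: [4, 4, 4, 4, 3, 3]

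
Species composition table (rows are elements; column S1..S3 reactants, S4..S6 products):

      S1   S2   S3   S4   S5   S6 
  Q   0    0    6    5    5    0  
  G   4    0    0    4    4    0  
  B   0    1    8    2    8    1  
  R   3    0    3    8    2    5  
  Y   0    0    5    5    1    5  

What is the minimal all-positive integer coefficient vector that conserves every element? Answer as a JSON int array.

Q: 6·0+5·0+5·6 = 30 | 1·5+5·5+3·0 = 30
G: 6·4+5·0+5·0 = 24 | 1·4+5·4+3·0 = 24
B: 6·0+5·1+5·8 = 45 | 1·2+5·8+3·1 = 45
R: 6·3+5·0+5·3 = 33 | 1·8+5·2+3·5 = 33
Y: 6·0+5·0+5·5 = 25 | 1·5+5·1+3·5 = 25
gcd(6,5,5,1,5,3) = 1

Coefficients: [6, 5, 5, 1, 5, 3]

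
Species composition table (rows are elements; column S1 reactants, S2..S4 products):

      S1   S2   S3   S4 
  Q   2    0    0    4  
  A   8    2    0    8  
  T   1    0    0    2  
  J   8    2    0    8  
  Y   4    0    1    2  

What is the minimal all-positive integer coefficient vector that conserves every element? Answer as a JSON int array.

Q: 2·2 = 4 | 4·0+6·0+1·4 = 4
A: 2·8 = 16 | 4·2+6·0+1·8 = 16
T: 2·1 = 2 | 4·0+6·0+1·2 = 2
J: 2·8 = 16 | 4·2+6·0+1·8 = 16
Y: 2·4 = 8 | 4·0+6·1+1·2 = 8
gcd(2,4,6,1) = 1

Coefficients: [2, 4, 6, 1]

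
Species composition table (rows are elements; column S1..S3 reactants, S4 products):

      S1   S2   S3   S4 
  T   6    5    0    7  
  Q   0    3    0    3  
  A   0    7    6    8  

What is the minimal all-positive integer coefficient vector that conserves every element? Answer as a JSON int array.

T: 2·6+6·5+1·0 = 42 | 6·7 = 42
Q: 2·0+6·3+1·0 = 18 | 6·3 = 18
A: 2·0+6·7+1·6 = 48 | 6·8 = 48
gcd(2,6,1,6) = 1

Coefficients: [2, 6, 1, 6]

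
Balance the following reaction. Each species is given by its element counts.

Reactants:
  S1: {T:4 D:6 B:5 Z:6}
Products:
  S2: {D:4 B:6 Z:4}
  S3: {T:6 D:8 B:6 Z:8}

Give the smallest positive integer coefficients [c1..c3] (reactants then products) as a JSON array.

Coefficients: [6, 1, 4]

T: 6·4 = 24 | 1·0+4·6 = 24
D: 6·6 = 36 | 1·4+4·8 = 36
B: 6·5 = 30 | 1·6+4·6 = 30
Z: 6·6 = 36 | 1·4+4·8 = 36
gcd(6,1,4) = 1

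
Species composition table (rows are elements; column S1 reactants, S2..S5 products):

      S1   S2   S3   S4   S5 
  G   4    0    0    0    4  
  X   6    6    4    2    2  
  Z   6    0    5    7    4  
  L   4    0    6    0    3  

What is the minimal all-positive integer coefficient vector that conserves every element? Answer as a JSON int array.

Coefficients: [6, 3, 1, 1, 6]

G: 6·4 = 24 | 3·0+1·0+1·0+6·4 = 24
X: 6·6 = 36 | 3·6+1·4+1·2+6·2 = 36
Z: 6·6 = 36 | 3·0+1·5+1·7+6·4 = 36
L: 6·4 = 24 | 3·0+1·6+1·0+6·3 = 24
gcd(6,3,1,1,6) = 1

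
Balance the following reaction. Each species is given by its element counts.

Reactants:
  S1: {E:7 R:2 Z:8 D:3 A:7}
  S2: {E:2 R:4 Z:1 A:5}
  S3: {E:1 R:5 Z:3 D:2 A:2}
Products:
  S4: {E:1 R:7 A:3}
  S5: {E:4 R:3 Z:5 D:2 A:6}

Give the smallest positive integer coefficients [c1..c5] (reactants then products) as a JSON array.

Coefficients: [2, 5, 3, 3, 6]

E: 2·7+5·2+3·1 = 27 | 3·1+6·4 = 27
R: 2·2+5·4+3·5 = 39 | 3·7+6·3 = 39
Z: 2·8+5·1+3·3 = 30 | 3·0+6·5 = 30
D: 2·3+5·0+3·2 = 12 | 3·0+6·2 = 12
A: 2·7+5·5+3·2 = 45 | 3·3+6·6 = 45
gcd(2,5,3,3,6) = 1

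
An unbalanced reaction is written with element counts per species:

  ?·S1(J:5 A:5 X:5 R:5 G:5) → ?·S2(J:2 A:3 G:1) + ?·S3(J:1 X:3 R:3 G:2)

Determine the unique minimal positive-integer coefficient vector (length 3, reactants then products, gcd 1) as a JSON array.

J: 3·5 = 15 | 5·2+5·1 = 15
A: 3·5 = 15 | 5·3+5·0 = 15
X: 3·5 = 15 | 5·0+5·3 = 15
R: 3·5 = 15 | 5·0+5·3 = 15
G: 3·5 = 15 | 5·1+5·2 = 15
gcd(3,5,5) = 1

Coefficients: [3, 5, 5]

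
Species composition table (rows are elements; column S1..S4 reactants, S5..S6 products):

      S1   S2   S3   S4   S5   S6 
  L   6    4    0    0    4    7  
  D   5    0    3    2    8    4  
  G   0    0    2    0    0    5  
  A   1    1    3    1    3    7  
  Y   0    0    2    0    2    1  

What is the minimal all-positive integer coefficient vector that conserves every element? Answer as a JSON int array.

L: 3·6+3·4+5·0+5·0 = 30 | 4·4+2·7 = 30
D: 3·5+3·0+5·3+5·2 = 40 | 4·8+2·4 = 40
G: 3·0+3·0+5·2+5·0 = 10 | 4·0+2·5 = 10
A: 3·1+3·1+5·3+5·1 = 26 | 4·3+2·7 = 26
Y: 3·0+3·0+5·2+5·0 = 10 | 4·2+2·1 = 10
gcd(3,3,5,5,4,2) = 1

Coefficients: [3, 3, 5, 5, 4, 2]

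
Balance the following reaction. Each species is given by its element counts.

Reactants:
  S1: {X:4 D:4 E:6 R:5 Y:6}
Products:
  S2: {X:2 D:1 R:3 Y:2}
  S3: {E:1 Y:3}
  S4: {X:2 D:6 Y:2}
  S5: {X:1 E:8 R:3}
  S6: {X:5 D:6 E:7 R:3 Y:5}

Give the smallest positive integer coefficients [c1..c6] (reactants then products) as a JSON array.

X: 6·4 = 24 | 6·2+5·0+2·2+3·1+1·5 = 24
D: 6·4 = 24 | 6·1+5·0+2·6+3·0+1·6 = 24
E: 6·6 = 36 | 6·0+5·1+2·0+3·8+1·7 = 36
R: 6·5 = 30 | 6·3+5·0+2·0+3·3+1·3 = 30
Y: 6·6 = 36 | 6·2+5·3+2·2+3·0+1·5 = 36
gcd(6,6,5,2,3,1) = 1

Coefficients: [6, 6, 5, 2, 3, 1]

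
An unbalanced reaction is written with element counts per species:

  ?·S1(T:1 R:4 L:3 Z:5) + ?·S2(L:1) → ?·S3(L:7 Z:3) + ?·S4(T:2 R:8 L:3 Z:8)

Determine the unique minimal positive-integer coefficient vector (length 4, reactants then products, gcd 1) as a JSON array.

T: 6·1+5·0 = 6 | 2·0+3·2 = 6
R: 6·4+5·0 = 24 | 2·0+3·8 = 24
L: 6·3+5·1 = 23 | 2·7+3·3 = 23
Z: 6·5+5·0 = 30 | 2·3+3·8 = 30
gcd(6,5,2,3) = 1

Coefficients: [6, 5, 2, 3]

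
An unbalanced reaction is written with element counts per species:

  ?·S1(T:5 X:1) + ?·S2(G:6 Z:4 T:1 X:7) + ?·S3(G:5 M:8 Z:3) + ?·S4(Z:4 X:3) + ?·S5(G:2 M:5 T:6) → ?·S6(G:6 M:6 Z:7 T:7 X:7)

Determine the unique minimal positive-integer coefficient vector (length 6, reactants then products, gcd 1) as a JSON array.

Coefficients: [3, 3, 2, 6, 4, 6]

G: 3·0+3·6+2·5+6·0+4·2 = 36 | 6·6 = 36
M: 3·0+3·0+2·8+6·0+4·5 = 36 | 6·6 = 36
Z: 3·0+3·4+2·3+6·4+4·0 = 42 | 6·7 = 42
T: 3·5+3·1+2·0+6·0+4·6 = 42 | 6·7 = 42
X: 3·1+3·7+2·0+6·3+4·0 = 42 | 6·7 = 42
gcd(3,3,2,6,4,6) = 1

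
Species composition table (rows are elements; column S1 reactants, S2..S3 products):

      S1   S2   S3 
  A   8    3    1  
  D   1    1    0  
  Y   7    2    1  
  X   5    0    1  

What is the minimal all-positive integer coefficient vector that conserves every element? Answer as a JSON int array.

Coefficients: [1, 1, 5]

A: 1·8 = 8 | 1·3+5·1 = 8
D: 1·1 = 1 | 1·1+5·0 = 1
Y: 1·7 = 7 | 1·2+5·1 = 7
X: 1·5 = 5 | 1·0+5·1 = 5
gcd(1,1,5) = 1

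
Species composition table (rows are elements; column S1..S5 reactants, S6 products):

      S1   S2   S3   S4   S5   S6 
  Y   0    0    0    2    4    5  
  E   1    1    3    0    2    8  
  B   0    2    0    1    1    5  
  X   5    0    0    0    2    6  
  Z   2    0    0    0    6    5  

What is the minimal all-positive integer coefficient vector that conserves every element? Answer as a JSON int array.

Coefficients: [2, 3, 3, 3, 1, 2]

Y: 2·0+3·0+3·0+3·2+1·4 = 10 | 2·5 = 10
E: 2·1+3·1+3·3+3·0+1·2 = 16 | 2·8 = 16
B: 2·0+3·2+3·0+3·1+1·1 = 10 | 2·5 = 10
X: 2·5+3·0+3·0+3·0+1·2 = 12 | 2·6 = 12
Z: 2·2+3·0+3·0+3·0+1·6 = 10 | 2·5 = 10
gcd(2,3,3,3,1,2) = 1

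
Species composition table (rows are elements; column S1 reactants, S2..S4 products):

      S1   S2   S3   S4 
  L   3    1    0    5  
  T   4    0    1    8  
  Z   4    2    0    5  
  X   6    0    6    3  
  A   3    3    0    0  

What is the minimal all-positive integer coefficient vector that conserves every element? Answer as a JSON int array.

L: 5·3 = 15 | 5·1+4·0+2·5 = 15
T: 5·4 = 20 | 5·0+4·1+2·8 = 20
Z: 5·4 = 20 | 5·2+4·0+2·5 = 20
X: 5·6 = 30 | 5·0+4·6+2·3 = 30
A: 5·3 = 15 | 5·3+4·0+2·0 = 15
gcd(5,5,4,2) = 1

Coefficients: [5, 5, 4, 2]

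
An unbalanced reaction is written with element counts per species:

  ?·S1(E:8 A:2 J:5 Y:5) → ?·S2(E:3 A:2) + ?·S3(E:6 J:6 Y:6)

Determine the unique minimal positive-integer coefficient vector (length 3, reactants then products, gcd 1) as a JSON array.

E: 6·8 = 48 | 6·3+5·6 = 48
A: 6·2 = 12 | 6·2+5·0 = 12
J: 6·5 = 30 | 6·0+5·6 = 30
Y: 6·5 = 30 | 6·0+5·6 = 30
gcd(6,6,5) = 1

Coefficients: [6, 6, 5]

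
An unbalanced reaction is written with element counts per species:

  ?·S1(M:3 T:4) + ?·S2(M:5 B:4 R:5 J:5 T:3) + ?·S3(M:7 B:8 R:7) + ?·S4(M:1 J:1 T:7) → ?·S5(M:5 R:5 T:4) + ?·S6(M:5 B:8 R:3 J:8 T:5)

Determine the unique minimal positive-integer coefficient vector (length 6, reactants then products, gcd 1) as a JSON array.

Coefficients: [2, 6, 1, 2, 5, 4]

M: 2·3+6·5+1·7+2·1 = 45 | 5·5+4·5 = 45
B: 2·0+6·4+1·8+2·0 = 32 | 5·0+4·8 = 32
R: 2·0+6·5+1·7+2·0 = 37 | 5·5+4·3 = 37
J: 2·0+6·5+1·0+2·1 = 32 | 5·0+4·8 = 32
T: 2·4+6·3+1·0+2·7 = 40 | 5·4+4·5 = 40
gcd(2,6,1,2,5,4) = 1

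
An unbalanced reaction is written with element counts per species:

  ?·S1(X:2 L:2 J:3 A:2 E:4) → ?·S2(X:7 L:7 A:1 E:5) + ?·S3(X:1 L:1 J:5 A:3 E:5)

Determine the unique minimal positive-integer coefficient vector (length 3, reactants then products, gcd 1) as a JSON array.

Coefficients: [5, 1, 3]

X: 5·2 = 10 | 1·7+3·1 = 10
L: 5·2 = 10 | 1·7+3·1 = 10
J: 5·3 = 15 | 1·0+3·5 = 15
A: 5·2 = 10 | 1·1+3·3 = 10
E: 5·4 = 20 | 1·5+3·5 = 20
gcd(5,1,3) = 1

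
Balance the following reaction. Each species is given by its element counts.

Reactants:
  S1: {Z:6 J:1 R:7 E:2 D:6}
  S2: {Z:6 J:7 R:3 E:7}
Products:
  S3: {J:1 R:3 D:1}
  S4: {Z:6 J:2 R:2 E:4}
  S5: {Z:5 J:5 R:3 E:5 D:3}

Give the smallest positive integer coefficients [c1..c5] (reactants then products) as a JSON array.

Z: 4·6+6·6 = 60 | 6·0+5·6+6·5 = 60
J: 4·1+6·7 = 46 | 6·1+5·2+6·5 = 46
R: 4·7+6·3 = 46 | 6·3+5·2+6·3 = 46
E: 4·2+6·7 = 50 | 6·0+5·4+6·5 = 50
D: 4·6+6·0 = 24 | 6·1+5·0+6·3 = 24
gcd(4,6,6,5,6) = 1

Coefficients: [4, 6, 6, 5, 6]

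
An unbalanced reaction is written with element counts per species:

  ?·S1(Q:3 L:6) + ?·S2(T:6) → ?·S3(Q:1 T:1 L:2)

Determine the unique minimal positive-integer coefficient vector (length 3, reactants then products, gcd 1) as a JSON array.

Q: 2·3+1·0 = 6 | 6·1 = 6
T: 2·0+1·6 = 6 | 6·1 = 6
L: 2·6+1·0 = 12 | 6·2 = 12
gcd(2,1,6) = 1

Coefficients: [2, 1, 6]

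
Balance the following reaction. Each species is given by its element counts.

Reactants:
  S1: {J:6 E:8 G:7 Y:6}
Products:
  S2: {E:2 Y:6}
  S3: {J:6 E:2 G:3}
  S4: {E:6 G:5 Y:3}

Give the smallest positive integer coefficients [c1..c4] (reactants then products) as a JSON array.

J: 5·6 = 30 | 3·0+5·6+4·0 = 30
E: 5·8 = 40 | 3·2+5·2+4·6 = 40
G: 5·7 = 35 | 3·0+5·3+4·5 = 35
Y: 5·6 = 30 | 3·6+5·0+4·3 = 30
gcd(5,3,5,4) = 1

Coefficients: [5, 3, 5, 4]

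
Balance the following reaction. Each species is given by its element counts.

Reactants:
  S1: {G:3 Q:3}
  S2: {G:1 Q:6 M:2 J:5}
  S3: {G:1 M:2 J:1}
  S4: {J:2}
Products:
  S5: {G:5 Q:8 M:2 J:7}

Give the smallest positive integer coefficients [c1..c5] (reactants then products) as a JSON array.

Coefficients: [4, 2, 1, 5, 3]

G: 4·3+2·1+1·1+5·0 = 15 | 3·5 = 15
Q: 4·3+2·6+1·0+5·0 = 24 | 3·8 = 24
M: 4·0+2·2+1·2+5·0 = 6 | 3·2 = 6
J: 4·0+2·5+1·1+5·2 = 21 | 3·7 = 21
gcd(4,2,1,5,3) = 1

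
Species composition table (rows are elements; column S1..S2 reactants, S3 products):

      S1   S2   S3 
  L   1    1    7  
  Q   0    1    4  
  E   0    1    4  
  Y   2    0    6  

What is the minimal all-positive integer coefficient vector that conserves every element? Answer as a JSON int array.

L: 3·1+4·1 = 7 | 1·7 = 7
Q: 3·0+4·1 = 4 | 1·4 = 4
E: 3·0+4·1 = 4 | 1·4 = 4
Y: 3·2+4·0 = 6 | 1·6 = 6
gcd(3,4,1) = 1

Coefficients: [3, 4, 1]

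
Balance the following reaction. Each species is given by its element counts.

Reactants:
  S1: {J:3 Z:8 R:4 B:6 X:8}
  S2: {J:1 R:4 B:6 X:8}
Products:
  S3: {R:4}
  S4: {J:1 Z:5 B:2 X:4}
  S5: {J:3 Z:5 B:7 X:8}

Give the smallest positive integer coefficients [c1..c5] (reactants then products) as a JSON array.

Coefficients: [5, 1, 6, 4, 4]

J: 5·3+1·1 = 16 | 6·0+4·1+4·3 = 16
Z: 5·8+1·0 = 40 | 6·0+4·5+4·5 = 40
R: 5·4+1·4 = 24 | 6·4+4·0+4·0 = 24
B: 5·6+1·6 = 36 | 6·0+4·2+4·7 = 36
X: 5·8+1·8 = 48 | 6·0+4·4+4·8 = 48
gcd(5,1,6,4,4) = 1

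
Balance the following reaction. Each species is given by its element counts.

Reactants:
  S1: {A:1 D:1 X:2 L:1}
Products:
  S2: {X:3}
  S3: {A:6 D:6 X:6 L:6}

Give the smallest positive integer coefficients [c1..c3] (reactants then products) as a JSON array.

Coefficients: [6, 2, 1]

A: 6·1 = 6 | 2·0+1·6 = 6
D: 6·1 = 6 | 2·0+1·6 = 6
X: 6·2 = 12 | 2·3+1·6 = 12
L: 6·1 = 6 | 2·0+1·6 = 6
gcd(6,2,1) = 1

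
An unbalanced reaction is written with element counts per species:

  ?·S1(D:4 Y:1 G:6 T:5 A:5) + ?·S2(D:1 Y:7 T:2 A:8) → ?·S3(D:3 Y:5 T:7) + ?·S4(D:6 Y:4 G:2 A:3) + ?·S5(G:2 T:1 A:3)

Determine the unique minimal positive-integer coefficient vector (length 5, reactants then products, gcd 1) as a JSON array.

D: 2·4+1·1 = 9 | 1·3+1·6+5·0 = 9
Y: 2·1+1·7 = 9 | 1·5+1·4+5·0 = 9
G: 2·6+1·0 = 12 | 1·0+1·2+5·2 = 12
T: 2·5+1·2 = 12 | 1·7+1·0+5·1 = 12
A: 2·5+1·8 = 18 | 1·0+1·3+5·3 = 18
gcd(2,1,1,1,5) = 1

Coefficients: [2, 1, 1, 1, 5]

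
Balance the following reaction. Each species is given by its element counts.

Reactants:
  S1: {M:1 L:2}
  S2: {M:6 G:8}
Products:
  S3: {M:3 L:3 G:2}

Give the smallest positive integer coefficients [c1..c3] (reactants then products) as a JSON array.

M: 6·1+1·6 = 12 | 4·3 = 12
L: 6·2+1·0 = 12 | 4·3 = 12
G: 6·0+1·8 = 8 | 4·2 = 8
gcd(6,1,4) = 1

Coefficients: [6, 1, 4]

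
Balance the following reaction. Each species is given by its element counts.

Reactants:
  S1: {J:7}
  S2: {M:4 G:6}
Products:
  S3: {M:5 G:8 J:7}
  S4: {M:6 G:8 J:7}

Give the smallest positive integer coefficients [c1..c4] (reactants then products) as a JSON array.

Coefficients: [3, 4, 2, 1]

M: 3·0+4·4 = 16 | 2·5+1·6 = 16
G: 3·0+4·6 = 24 | 2·8+1·8 = 24
J: 3·7+4·0 = 21 | 2·7+1·7 = 21
gcd(3,4,2,1) = 1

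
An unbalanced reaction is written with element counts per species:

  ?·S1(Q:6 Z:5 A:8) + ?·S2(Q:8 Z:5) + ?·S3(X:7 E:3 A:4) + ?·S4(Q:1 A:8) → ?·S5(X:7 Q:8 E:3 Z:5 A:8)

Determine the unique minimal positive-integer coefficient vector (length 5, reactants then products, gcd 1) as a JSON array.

X: 1·0+5·0+6·7+2·0 = 42 | 6·7 = 42
Q: 1·6+5·8+6·0+2·1 = 48 | 6·8 = 48
E: 1·0+5·0+6·3+2·0 = 18 | 6·3 = 18
Z: 1·5+5·5+6·0+2·0 = 30 | 6·5 = 30
A: 1·8+5·0+6·4+2·8 = 48 | 6·8 = 48
gcd(1,5,6,2,6) = 1

Coefficients: [1, 5, 6, 2, 6]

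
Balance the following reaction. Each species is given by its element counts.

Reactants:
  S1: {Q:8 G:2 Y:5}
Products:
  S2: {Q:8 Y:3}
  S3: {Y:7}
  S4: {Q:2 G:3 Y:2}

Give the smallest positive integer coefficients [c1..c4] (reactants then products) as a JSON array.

Q: 6·8 = 48 | 5·8+1·0+4·2 = 48
G: 6·2 = 12 | 5·0+1·0+4·3 = 12
Y: 6·5 = 30 | 5·3+1·7+4·2 = 30
gcd(6,5,1,4) = 1

Coefficients: [6, 5, 1, 4]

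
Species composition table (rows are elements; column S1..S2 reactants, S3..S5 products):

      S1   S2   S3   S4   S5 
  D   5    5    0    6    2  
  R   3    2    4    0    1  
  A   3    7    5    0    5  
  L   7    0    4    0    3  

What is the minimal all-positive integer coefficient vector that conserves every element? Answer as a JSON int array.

Coefficients: [3, 3, 3, 4, 3]

D: 3·5+3·5 = 30 | 3·0+4·6+3·2 = 30
R: 3·3+3·2 = 15 | 3·4+4·0+3·1 = 15
A: 3·3+3·7 = 30 | 3·5+4·0+3·5 = 30
L: 3·7+3·0 = 21 | 3·4+4·0+3·3 = 21
gcd(3,3,3,4,3) = 1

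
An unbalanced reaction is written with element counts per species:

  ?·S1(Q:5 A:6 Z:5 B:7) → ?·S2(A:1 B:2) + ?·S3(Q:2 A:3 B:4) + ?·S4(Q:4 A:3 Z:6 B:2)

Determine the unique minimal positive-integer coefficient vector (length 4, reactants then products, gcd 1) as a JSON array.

Q: 6·5 = 30 | 6·0+5·2+5·4 = 30
A: 6·6 = 36 | 6·1+5·3+5·3 = 36
Z: 6·5 = 30 | 6·0+5·0+5·6 = 30
B: 6·7 = 42 | 6·2+5·4+5·2 = 42
gcd(6,6,5,5) = 1

Coefficients: [6, 6, 5, 5]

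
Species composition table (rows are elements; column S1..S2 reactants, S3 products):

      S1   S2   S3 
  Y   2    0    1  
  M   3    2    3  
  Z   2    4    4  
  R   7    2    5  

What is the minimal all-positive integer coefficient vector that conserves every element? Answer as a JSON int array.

Coefficients: [2, 3, 4]

Y: 2·2+3·0 = 4 | 4·1 = 4
M: 2·3+3·2 = 12 | 4·3 = 12
Z: 2·2+3·4 = 16 | 4·4 = 16
R: 2·7+3·2 = 20 | 4·5 = 20
gcd(2,3,4) = 1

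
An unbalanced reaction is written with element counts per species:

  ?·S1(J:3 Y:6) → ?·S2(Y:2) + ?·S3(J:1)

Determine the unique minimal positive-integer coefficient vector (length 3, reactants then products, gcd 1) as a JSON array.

Coefficients: [1, 3, 3]

J: 1·3 = 3 | 3·0+3·1 = 3
Y: 1·6 = 6 | 3·2+3·0 = 6
gcd(1,3,3) = 1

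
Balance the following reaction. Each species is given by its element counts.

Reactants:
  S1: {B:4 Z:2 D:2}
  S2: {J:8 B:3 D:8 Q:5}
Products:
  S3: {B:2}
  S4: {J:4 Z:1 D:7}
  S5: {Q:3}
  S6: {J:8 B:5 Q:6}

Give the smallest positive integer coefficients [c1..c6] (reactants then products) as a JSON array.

J: 2·0+3·8 = 24 | 6·0+4·4+3·0+1·8 = 24
B: 2·4+3·3 = 17 | 6·2+4·0+3·0+1·5 = 17
Z: 2·2+3·0 = 4 | 6·0+4·1+3·0+1·0 = 4
D: 2·2+3·8 = 28 | 6·0+4·7+3·0+1·0 = 28
Q: 2·0+3·5 = 15 | 6·0+4·0+3·3+1·6 = 15
gcd(2,3,6,4,3,1) = 1

Coefficients: [2, 3, 6, 4, 3, 1]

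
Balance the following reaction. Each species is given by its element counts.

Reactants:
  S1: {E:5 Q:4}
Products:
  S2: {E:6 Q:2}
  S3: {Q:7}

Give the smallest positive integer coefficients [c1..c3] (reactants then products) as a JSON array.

E: 6·5 = 30 | 5·6+2·0 = 30
Q: 6·4 = 24 | 5·2+2·7 = 24
gcd(6,5,2) = 1

Coefficients: [6, 5, 2]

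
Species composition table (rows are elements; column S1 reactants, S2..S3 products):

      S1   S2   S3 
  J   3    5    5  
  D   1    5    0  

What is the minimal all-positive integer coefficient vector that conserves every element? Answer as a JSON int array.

J: 5·3 = 15 | 1·5+2·5 = 15
D: 5·1 = 5 | 1·5+2·0 = 5
gcd(5,1,2) = 1

Coefficients: [5, 1, 2]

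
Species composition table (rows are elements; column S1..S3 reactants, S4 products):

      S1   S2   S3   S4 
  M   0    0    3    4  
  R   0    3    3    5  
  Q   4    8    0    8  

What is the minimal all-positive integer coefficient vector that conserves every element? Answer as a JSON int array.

M: 4·0+1·0+4·3 = 12 | 3·4 = 12
R: 4·0+1·3+4·3 = 15 | 3·5 = 15
Q: 4·4+1·8+4·0 = 24 | 3·8 = 24
gcd(4,1,4,3) = 1

Coefficients: [4, 1, 4, 3]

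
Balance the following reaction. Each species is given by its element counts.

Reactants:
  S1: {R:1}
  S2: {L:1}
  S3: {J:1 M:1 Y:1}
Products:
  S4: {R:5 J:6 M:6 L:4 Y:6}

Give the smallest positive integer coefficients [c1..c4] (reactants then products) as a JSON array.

Coefficients: [5, 4, 6, 1]

R: 5·1+4·0+6·0 = 5 | 1·5 = 5
J: 5·0+4·0+6·1 = 6 | 1·6 = 6
M: 5·0+4·0+6·1 = 6 | 1·6 = 6
L: 5·0+4·1+6·0 = 4 | 1·4 = 4
Y: 5·0+4·0+6·1 = 6 | 1·6 = 6
gcd(5,4,6,1) = 1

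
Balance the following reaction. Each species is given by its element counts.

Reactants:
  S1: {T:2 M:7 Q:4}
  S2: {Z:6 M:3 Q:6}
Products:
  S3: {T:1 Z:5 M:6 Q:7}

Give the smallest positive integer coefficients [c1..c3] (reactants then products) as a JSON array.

T: 3·2+5·0 = 6 | 6·1 = 6
Z: 3·0+5·6 = 30 | 6·5 = 30
M: 3·7+5·3 = 36 | 6·6 = 36
Q: 3·4+5·6 = 42 | 6·7 = 42
gcd(3,5,6) = 1

Coefficients: [3, 5, 6]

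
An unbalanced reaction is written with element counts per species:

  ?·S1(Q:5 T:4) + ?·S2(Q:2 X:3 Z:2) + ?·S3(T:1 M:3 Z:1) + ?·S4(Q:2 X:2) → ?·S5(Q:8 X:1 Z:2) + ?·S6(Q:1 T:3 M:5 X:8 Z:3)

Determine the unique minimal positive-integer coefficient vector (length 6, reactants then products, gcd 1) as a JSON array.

Q: 1·5+5·2+5·0+6·2 = 27 | 3·8+3·1 = 27
T: 1·4+5·0+5·1+6·0 = 9 | 3·0+3·3 = 9
M: 1·0+5·0+5·3+6·0 = 15 | 3·0+3·5 = 15
X: 1·0+5·3+5·0+6·2 = 27 | 3·1+3·8 = 27
Z: 1·0+5·2+5·1+6·0 = 15 | 3·2+3·3 = 15
gcd(1,5,5,6,3,3) = 1

Coefficients: [1, 5, 5, 6, 3, 3]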